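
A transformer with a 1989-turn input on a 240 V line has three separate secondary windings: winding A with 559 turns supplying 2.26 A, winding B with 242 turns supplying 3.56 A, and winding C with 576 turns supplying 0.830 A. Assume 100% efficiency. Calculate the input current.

I_in ≈ 1.31 A

V_A = 240 × 559/1989 = 67.451 V; V_B = 240 × 242/1989 = 29.201 V; V_C = 240 × 576/1989 = 69.502 V.
P_out = V_A I_A + V_B I_B + V_C I_C = 67.451×2.26 + 29.201×3.56 + 69.502×0.830 = 152.44 + 103.95 + 57.687 = 314.08 W.
Ideal ⇒ P_in = P_out, so I_in = P_out/V_in = 314.08/240 = 1.31 A.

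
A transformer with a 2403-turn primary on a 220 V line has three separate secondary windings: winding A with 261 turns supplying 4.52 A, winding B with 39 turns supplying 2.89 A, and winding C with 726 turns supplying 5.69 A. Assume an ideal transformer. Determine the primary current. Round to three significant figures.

V_A = 220 × 261/2403 = 23.895 V; V_B = 220 × 39/2403 = 3.5705 V; V_C = 220 × 726/2403 = 66.467 V.
P_out = V_A I_A + V_B I_B + V_C I_C = 23.895×4.52 + 3.5705×2.89 + 66.467×5.69 = 108.01 + 10.319 + 378.20 = 496.52 W.
Ideal ⇒ P_in = P_out, so I_p = P_out/V_p = 496.52/220 = 2.26 A.

I_p ≈ 2.26 A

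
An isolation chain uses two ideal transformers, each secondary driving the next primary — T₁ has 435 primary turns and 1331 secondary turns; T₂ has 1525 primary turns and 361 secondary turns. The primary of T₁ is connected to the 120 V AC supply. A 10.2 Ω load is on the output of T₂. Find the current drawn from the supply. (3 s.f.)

Secondary of T₁: V = 120.00 × 1331/435 = 367.17 V.
Secondary of T₂: V = 367.17 × 361/1525 = 86.918 V.
I_load = 86.918/10.2 = 8.5213 A, so P_out = 86.918 × 8.5213 = 740.65 W.
All ideal ⇒ P_in = P_out, so I_supply = 740.65/120 = 6.17 A.

I_supply ≈ 6.17 A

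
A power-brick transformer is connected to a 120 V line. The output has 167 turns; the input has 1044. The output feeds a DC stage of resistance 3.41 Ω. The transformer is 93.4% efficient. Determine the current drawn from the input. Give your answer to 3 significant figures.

I_in ≈ 0.964 A

V_out = 120 × 167/1044 = 19.195 V.
I_out = V_out/R = 19.195/3.41 = 5.6292 A.
P_out = V_out I_out = 19.195 × 5.6292 = 108.05 W.
P_in = P_out/η = 108.05/0.934 = 115.69 W.
I_in = P_in/V_in = 115.69/120 = 0.964 A.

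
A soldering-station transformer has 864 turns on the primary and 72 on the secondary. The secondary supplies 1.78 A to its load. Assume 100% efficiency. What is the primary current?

For an ideal transformer I_p/I_s = N_s/N_p, so I_p = 1.78 × 72/864 = 0.148 A.

I_p ≈ 0.148 A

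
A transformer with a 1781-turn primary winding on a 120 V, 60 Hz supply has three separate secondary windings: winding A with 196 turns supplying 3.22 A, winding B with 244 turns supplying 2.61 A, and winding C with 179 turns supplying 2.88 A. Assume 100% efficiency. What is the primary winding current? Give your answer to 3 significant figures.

V_A = 120 × 196/1781 = 13.206 V; V_B = 120 × 244/1781 = 16.440 V; V_C = 120 × 179/1781 = 12.061 V.
P_out = V_A I_A + V_B I_B + V_C I_C = 13.206×3.22 + 16.440×2.61 + 12.061×2.88 = 42.524 + 42.909 + 34.735 = 120.17 W.
Ideal ⇒ P_in = P_out, so I_p = P_out/V_p = 120.17/120 = 1.00 A.

I_p ≈ 1.00 A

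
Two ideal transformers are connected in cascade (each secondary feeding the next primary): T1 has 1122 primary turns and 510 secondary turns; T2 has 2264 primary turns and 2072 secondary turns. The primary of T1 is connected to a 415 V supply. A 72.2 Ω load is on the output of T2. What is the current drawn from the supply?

I_supply ≈ 0.995 A

After T1: V = 415.00 × 510/1122 = 188.64 V.
After T2: V = 188.64 × 2072/2264 = 172.64 V.
I_load = 172.64/72.2 = 2.3911 A, so P_out = 172.64 × 2.3911 = 412.80 W.
All ideal ⇒ P_in = P_out, so I_supply = 412.80/415 = 0.995 A.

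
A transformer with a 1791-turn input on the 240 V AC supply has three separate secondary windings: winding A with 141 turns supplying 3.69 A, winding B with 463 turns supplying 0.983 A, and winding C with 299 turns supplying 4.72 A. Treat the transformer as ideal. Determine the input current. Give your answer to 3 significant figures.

V_A = 240 × 141/1791 = 18.894 V; V_B = 240 × 463/1791 = 62.044 V; V_C = 240 × 299/1791 = 40.067 V.
P_out = V_A I_A + V_B I_B + V_C I_C = 18.894×3.69 + 62.044×0.983 + 40.067×4.72 = 69.721 + 60.989 + 189.12 = 319.83 W.
Ideal ⇒ P_in = P_out, so I_in = P_out/V_in = 319.83/240 = 1.33 A.

I_in ≈ 1.33 A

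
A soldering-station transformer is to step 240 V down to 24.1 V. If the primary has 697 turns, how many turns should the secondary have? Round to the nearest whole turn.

N_s/N_p = V_s/V_p, so N_s = 697 × 24.1/240 = 70.0 ≈ 70 turns.

N_s = 70 turns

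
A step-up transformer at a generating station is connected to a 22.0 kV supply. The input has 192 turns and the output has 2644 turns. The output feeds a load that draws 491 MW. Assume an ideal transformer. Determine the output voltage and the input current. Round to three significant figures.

V_out ≈ 303000 V, I_in ≈ 22300 A

V_out = V_in × N_out/N_in = 22000 × 2644/192 = 302960 V.
I_out = P/V_out = 4.91×10^8/302960 = 1620.7 A.
I_in = I_out × N_out/N_in = 1620.7 × 2644/192 = 22300 A.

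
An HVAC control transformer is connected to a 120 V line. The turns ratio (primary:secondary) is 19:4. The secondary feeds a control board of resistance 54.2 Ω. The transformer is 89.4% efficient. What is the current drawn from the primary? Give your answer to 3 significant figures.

I_p ≈ 0.110 A

V_s = 120 × 4/19 = 25.263 V.
I_s = V_s/R = 25.263/54.2 = 0.46611 A.
P_out = V_s I_s = 25.263 × 0.46611 = 11.775 W.
P_in = P_out/η = 11.775/0.894 = 13.172 W.
I_p = P_in/V_p = 13.172/120 = 0.110 A.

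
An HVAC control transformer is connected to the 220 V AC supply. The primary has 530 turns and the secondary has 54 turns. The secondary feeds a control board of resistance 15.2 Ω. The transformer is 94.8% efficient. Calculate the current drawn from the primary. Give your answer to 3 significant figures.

I_p ≈ 0.158 A

V_s = 220 × 54/530 = 22.415 V.
I_s = V_s/R = 22.415/15.2 = 1.4747 A.
P_out = V_s I_s = 22.415 × 1.4747 = 33.055 W.
P_in = P_out/η = 33.055/0.948 = 34.868 W.
I_p = P_in/V_p = 34.868/220 = 0.158 A.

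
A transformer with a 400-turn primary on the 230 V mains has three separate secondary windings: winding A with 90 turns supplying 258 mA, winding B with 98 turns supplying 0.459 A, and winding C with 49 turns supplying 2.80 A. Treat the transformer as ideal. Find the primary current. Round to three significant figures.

V_A = 230 × 90/400 = 51.750 V; V_B = 230 × 98/400 = 56.350 V; V_C = 230 × 49/400 = 28.175 V.
P_out = V_A I_A + V_B I_B + V_C I_C = 51.750×0.258 + 56.350×0.459 + 28.175×2.80 = 13.351 + 25.865 + 78.890 = 118.11 W.
Ideal ⇒ P_in = P_out, so I_p = P_out/V_p = 118.11/230 = 0.514 A.

I_p ≈ 0.514 A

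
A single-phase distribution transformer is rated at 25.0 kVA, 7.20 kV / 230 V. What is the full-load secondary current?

I_s ≈ 109 A

I_s = S/V_s = 25000/230 = 109 A.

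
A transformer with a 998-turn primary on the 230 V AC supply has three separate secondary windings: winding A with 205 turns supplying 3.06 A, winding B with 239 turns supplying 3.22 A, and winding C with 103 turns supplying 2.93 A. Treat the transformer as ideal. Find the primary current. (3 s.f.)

V_A = 230 × 205/998 = 47.244 V; V_B = 230 × 239/998 = 55.080 V; V_C = 230 × 103/998 = 23.737 V.
P_out = V_A I_A + V_B I_B + V_C I_C = 47.244×3.06 + 55.080×3.22 + 23.737×2.93 = 144.57 + 177.36 + 69.551 = 391.48 W.
Ideal ⇒ P_in = P_out, so I_p = P_out/V_p = 391.48/230 = 1.70 A.

I_p ≈ 1.70 A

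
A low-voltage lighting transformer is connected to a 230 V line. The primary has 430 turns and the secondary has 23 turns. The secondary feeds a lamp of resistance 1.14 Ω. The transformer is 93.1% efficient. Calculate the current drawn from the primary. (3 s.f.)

V_s = 230 × 23/430 = 12.302 V.
I_s = V_s/R = 12.302/1.14 = 10.792 A.
P_out = V_s I_s = 12.302 × 10.792 = 132.76 W.
P_in = P_out/η = 132.76/0.931 = 142.60 W.
I_p = P_in/V_p = 142.60/230 = 0.620 A.

I_p ≈ 0.620 A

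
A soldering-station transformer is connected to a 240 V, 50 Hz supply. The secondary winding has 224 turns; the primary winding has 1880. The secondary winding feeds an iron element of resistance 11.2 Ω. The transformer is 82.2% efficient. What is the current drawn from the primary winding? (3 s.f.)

V_s = 240 × 224/1880 = 28.596 V.
I_s = V_s/R = 28.596/11.2 = 2.5532 A.
P_out = V_s I_s = 28.596 × 2.5532 = 73.010 W.
P_in = P_out/η = 73.010/0.822 = 88.820 W.
I_p = P_in/V_p = 88.820/240 = 0.370 A.

I_p ≈ 0.370 A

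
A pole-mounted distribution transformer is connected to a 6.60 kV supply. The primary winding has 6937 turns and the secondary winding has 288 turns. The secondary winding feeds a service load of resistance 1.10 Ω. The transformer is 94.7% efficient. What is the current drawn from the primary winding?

I_p ≈ 10.9 A

V_s = 6600 × 288/6937 = 274.01 V.
I_s = V_s/R = 274.01/1.10 = 249.10 A.
P_out = V_s I_s = 274.01 × 249.10 = 68255 W.
P_in = P_out/η = 68255/0.947 = 72075 W.
I_p = P_in/V_p = 72075/6600 = 10.9 A.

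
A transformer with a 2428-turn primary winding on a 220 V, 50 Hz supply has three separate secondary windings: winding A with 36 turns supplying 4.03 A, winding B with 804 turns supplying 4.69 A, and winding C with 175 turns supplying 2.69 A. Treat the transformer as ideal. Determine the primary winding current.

V_A = 220 × 36/2428 = 3.2619 V; V_B = 220 × 804/2428 = 72.850 V; V_C = 220 × 175/2428 = 15.857 V.
P_out = V_A I_A + V_B I_B + V_C I_C = 3.2619×4.03 + 72.850×4.69 + 15.857×2.69 = 13.146 + 341.67 + 42.654 = 397.47 W.
Ideal ⇒ P_in = P_out, so I_p = P_out/V_p = 397.47/220 = 1.81 A.

I_p ≈ 1.81 A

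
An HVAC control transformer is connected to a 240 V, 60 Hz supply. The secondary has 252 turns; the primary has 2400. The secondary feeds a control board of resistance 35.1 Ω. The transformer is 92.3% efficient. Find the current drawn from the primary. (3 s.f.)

I_p ≈ 0.0817 A

V_s = 240 × 252/2400 = 25.200 V.
I_s = V_s/R = 25.200/35.1 = 0.71795 A.
P_out = V_s I_s = 25.200 × 0.71795 = 18.092 W.
P_in = P_out/η = 18.092/0.923 = 19.602 W.
I_p = P_in/V_p = 19.602/240 = 0.0817 A.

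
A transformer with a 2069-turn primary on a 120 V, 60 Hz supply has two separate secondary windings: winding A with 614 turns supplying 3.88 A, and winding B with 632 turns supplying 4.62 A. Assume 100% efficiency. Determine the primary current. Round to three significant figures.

V_A = 120 × 614/2069 = 35.611 V; V_B = 120 × 632/2069 = 36.655 V.
P_out = V_A I_A + V_B I_B = 35.611×3.88 + 36.655×4.62 = 138.17 + 169.35 = 307.52 W.
Ideal ⇒ P_in = P_out, so I_p = P_out/V_p = 307.52/120 = 2.56 A.

I_p ≈ 2.56 A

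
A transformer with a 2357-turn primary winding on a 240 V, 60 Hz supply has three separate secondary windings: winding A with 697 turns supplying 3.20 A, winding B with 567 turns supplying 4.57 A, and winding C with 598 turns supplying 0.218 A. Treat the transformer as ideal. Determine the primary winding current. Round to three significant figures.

I_p ≈ 2.10 A

V_A = 240 × 697/2357 = 70.972 V; V_B = 240 × 567/2357 = 57.734 V; V_C = 240 × 598/2357 = 60.891 V.
P_out = V_A I_A + V_B I_B + V_C I_C = 70.972×3.20 + 57.734×4.57 + 60.891×0.218 = 227.11 + 263.85 + 13.274 = 504.23 W.
Ideal ⇒ P_in = P_out, so I_p = P_out/V_p = 504.23/240 = 2.10 A.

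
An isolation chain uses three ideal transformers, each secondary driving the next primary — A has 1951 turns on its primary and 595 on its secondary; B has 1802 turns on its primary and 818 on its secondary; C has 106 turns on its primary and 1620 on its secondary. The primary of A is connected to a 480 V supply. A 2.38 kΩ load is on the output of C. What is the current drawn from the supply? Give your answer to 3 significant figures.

After A: V = 480.00 × 595/1951 = 146.39 V.
After B: V = 146.39 × 818/1802 = 66.451 V.
After C: V = 66.451 × 1620/106 = 1015.6 V.
I_load = 1015.6/2380 = 0.42671 A, so P_out = 1015.6 × 0.42671 = 433.35 W.
All ideal ⇒ P_in = P_out, so I_supply = 433.35/480 = 0.903 A.

I_supply ≈ 0.903 A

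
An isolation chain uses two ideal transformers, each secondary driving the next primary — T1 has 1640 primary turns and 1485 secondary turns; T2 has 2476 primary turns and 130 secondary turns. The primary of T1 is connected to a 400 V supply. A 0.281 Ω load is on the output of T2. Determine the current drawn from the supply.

I_supply ≈ 3.22 A

After T1: V = 400.00 × 1485/1640 = 362.20 V.
After T2: V = 362.20 × 130/2476 = 19.017 V.
I_load = 19.017/0.281 = 67.675 A, so P_out = 19.017 × 67.675 = 1287.0 W.
All ideal ⇒ P_in = P_out, so I_supply = 1287.0/400 = 3.22 A.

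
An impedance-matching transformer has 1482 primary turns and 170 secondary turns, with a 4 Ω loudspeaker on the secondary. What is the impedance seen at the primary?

Z_p ≈ 304 Ω

Z_p = (N_p/N_s)² × Z_s = (1482/170)² × 4 = 304 Ω.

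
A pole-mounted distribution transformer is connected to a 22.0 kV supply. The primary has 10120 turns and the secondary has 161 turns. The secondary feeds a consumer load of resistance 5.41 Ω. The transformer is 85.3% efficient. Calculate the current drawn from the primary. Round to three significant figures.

V_s = 22000 × 161/10120 = 350.00 V.
I_s = V_s/R = 350.00/5.41 = 64.695 A.
P_out = V_s I_s = 350.00 × 64.695 = 22643 W.
P_in = P_out/η = 22643/0.853 = 26545 W.
I_p = P_in/V_p = 26545/22000 = 1.21 A.

I_p ≈ 1.21 A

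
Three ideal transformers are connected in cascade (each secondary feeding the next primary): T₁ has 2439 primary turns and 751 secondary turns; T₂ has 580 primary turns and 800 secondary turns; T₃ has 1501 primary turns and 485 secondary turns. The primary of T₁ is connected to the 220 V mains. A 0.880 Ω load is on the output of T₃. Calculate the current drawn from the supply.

Secondary of T₁: V = 220.00 × 751/2439 = 67.741 V.
Secondary of T₂: V = 67.741 × 800/580 = 93.436 V.
Secondary of T₃: V = 93.436 × 485/1501 = 30.191 V.
I_load = 30.191/0.880 = 34.308 A, so P_out = 30.191 × 34.308 = 1035.8 W.
All ideal ⇒ P_in = P_out, so I_supply = 1035.8/220 = 4.71 A.

I_supply ≈ 4.71 A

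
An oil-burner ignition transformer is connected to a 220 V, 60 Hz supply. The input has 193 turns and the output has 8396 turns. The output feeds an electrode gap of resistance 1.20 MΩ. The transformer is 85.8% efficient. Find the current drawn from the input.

V_out = 220 × 8396/193 = 9570.6 V.
I_out = V_out/R = 9570.6/(1.20×10^6) = 0.0079755 A.
P_out = V_out I_out = 9570.6 × 0.0079755 = 76.330 W.
P_in = P_out/η = 76.330/0.858 = 88.963 W.
I_in = P_in/V_in = 88.963/220 = 0.404 A.

I_in ≈ 0.404 A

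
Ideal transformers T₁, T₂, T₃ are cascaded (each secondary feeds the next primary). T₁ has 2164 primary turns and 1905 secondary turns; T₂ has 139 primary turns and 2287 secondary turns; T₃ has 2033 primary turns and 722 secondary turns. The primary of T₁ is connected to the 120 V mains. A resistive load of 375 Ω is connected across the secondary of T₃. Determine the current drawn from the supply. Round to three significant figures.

After T₁: V = 120.00 × 1905/2164 = 105.64 V.
After T₂: V = 105.64 × 2287/139 = 1738.1 V.
After T₃: V = 1738.1 × 722/2033 = 617.26 V.
I_load = 617.26/375 = 1.6460 A, so P_out = 617.26 × 1.6460 = 1016.0 W.
All ideal ⇒ P_in = P_out, so I_supply = 1016.0/120 = 8.47 A.

I_supply ≈ 8.47 A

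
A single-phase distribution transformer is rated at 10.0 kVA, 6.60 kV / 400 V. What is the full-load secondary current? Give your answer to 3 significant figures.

I_s = S/V_s = 10000/400 = 25.0 A.

I_s ≈ 25.0 A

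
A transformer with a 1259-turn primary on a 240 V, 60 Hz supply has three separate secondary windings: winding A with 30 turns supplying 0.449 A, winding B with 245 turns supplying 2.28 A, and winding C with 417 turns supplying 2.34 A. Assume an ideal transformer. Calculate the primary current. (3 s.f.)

V_A = 240 × 30/1259 = 5.7188 V; V_B = 240 × 245/1259 = 46.704 V; V_C = 240 × 417/1259 = 79.492 V.
P_out = V_A I_A + V_B I_B + V_C I_C = 5.7188×0.449 + 46.704×2.28 + 79.492×2.34 = 2.5678 + 106.48 + 186.01 = 295.06 W.
Ideal ⇒ P_in = P_out, so I_p = P_out/V_p = 295.06/240 = 1.23 A.

I_p ≈ 1.23 A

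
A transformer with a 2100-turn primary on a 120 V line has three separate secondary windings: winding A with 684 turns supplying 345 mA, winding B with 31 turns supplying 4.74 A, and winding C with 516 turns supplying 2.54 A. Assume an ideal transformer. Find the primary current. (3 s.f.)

I_p ≈ 0.806 A

V_A = 120 × 684/2100 = 39.086 V; V_B = 120 × 31/2100 = 1.7714 V; V_C = 120 × 516/2100 = 29.486 V.
P_out = V_A I_A + V_B I_B + V_C I_C = 39.086×0.345 + 1.7714×4.74 + 29.486×2.54 = 13.485 + 8.3966 + 74.894 = 96.775 W.
Ideal ⇒ P_in = P_out, so I_p = P_out/V_p = 96.775/120 = 0.806 A.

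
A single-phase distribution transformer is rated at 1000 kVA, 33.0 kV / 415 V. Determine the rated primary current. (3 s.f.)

I_p ≈ 30.3 A

I_p = S/V_p = 1000000/33000 = 30.3 A.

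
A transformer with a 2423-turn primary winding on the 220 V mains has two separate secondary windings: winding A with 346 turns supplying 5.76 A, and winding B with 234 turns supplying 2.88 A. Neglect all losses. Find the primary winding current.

I_p ≈ 1.10 A

V_A = 220 × 346/2423 = 31.416 V; V_B = 220 × 234/2423 = 21.246 V.
P_out = V_A I_A + V_B I_B = 31.416×5.76 + 21.246×2.88 = 180.95 + 61.190 = 242.14 W.
Ideal ⇒ P_in = P_out, so I_p = P_out/V_p = 242.14/220 = 1.10 A.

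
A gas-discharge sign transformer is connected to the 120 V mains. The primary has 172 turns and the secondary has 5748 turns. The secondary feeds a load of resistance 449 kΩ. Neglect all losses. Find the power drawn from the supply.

V_s = V_p × N_s/N_p = 120 × 5748/172 = 4010.2 V.
I_s = V_s/R = 4010.2/449000 = 0.0089315 A.
I_p = I_s × N_s/N_p = 0.0089315 × 5748/172 = 0.29848 A.
P = V_p I_p = 120 × 0.29848 = 35.8 W.

P ≈ 35.8 W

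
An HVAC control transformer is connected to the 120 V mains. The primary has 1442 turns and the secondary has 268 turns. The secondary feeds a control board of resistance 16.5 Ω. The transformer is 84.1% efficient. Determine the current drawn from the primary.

V_s = 120 × 268/1442 = 22.302 V.
I_s = V_s/R = 22.302/16.5 = 1.3517 A.
P_out = V_s I_s = 22.302 × 1.3517 = 30.145 W.
P_in = P_out/η = 30.145/0.841 = 35.844 W.
I_p = P_in/V_p = 35.844/120 = 0.299 A.

I_p ≈ 0.299 A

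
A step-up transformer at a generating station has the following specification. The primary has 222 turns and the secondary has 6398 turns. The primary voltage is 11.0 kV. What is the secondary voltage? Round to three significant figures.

V_s ≈ 317000 V

V_s/V_p = N_s/N_p, so V_s = 11000 × 6398/222 = 317000 V.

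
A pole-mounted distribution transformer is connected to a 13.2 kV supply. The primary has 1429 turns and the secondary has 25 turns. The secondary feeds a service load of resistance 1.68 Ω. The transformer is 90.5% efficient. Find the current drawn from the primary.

V_s = 13200 × 25/1429 = 230.93 V.
I_s = V_s/R = 230.93/1.68 = 137.46 A.
P_out = V_s I_s = 230.93 × 137.46 = 31743 W.
P_in = P_out/η = 31743/0.905 = 35076 W.
I_p = P_in/V_p = 35076/13200 = 2.66 A.

I_p ≈ 2.66 A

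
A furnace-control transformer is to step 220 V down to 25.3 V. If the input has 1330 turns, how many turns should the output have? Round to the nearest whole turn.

N_out = 153 turns

N_out/N_in = V_out/V_in, so N_out = 1330 × 25.3/220 = 152.9 ≈ 153 turns.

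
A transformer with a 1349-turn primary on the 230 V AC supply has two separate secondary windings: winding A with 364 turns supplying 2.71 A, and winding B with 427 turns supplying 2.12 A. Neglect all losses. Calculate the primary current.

I_p ≈ 1.40 A

V_A = 230 × 364/1349 = 62.061 V; V_B = 230 × 427/1349 = 72.802 V.
P_out = V_A I_A + V_B I_B = 62.061×2.71 + 72.802×2.12 = 168.18 + 154.34 = 322.53 W.
Ideal ⇒ P_in = P_out, so I_p = P_out/V_p = 322.53/230 = 1.40 A.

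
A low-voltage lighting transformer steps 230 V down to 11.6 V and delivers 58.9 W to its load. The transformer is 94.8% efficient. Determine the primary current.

P_in = P_out/η = 58.9/0.948 = 62.131 W.
I_p = P_in/V_p = 62.131/230 = 0.270 A.

I_p ≈ 0.270 A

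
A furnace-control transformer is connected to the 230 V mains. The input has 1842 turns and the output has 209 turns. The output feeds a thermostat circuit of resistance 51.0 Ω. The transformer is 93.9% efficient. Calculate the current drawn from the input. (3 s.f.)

I_in ≈ 0.0618 A

V_out = 230 × 209/1842 = 26.097 V.
I_out = V_out/R = 26.097/51.0 = 0.51170 A.
P_out = V_out I_out = 26.097 × 0.51170 = 13.354 W.
P_in = P_out/η = 13.354/0.939 = 14.221 W.
I_in = P_in/V_in = 14.221/230 = 0.0618 A.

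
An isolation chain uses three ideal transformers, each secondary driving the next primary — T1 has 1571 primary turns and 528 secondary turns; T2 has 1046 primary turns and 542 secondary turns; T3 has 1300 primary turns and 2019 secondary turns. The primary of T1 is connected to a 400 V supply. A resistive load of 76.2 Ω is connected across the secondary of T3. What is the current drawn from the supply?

I_supply ≈ 0.384 A

After T1: V = 400.00 × 528/1571 = 134.44 V.
After T2: V = 134.44 × 542/1046 = 69.660 V.
After T3: V = 69.660 × 2019/1300 = 108.19 V.
I_load = 108.19/76.2 = 1.4198 A, so P_out = 108.19 × 1.4198 = 153.60 W.
All ideal ⇒ P_in = P_out, so I_supply = 153.60/400 = 0.384 A.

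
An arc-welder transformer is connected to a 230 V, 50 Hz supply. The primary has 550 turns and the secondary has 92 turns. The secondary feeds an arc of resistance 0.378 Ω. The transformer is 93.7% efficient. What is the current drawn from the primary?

V_s = 230 × 92/550 = 38.473 V.
I_s = V_s/R = 38.473/0.378 = 101.78 A.
P_out = V_s I_s = 38.473 × 101.78 = 3915.7 W.
P_in = P_out/η = 3915.7/0.937 = 4179.0 W.
I_p = P_in/V_p = 4179.0/230 = 18.2 A.

I_p ≈ 18.2 A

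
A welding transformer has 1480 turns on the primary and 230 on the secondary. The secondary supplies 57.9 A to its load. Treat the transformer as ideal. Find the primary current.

For an ideal transformer I_p/I_s = N_s/N_p, so I_p = 57.9 × 230/1480 = 9.00 A.

I_p ≈ 9.00 A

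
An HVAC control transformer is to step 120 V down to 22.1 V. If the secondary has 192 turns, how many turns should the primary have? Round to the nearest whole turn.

N_p = 1043 turns

N_p/N_s = V_p/V_s, so N_p = 192 × 120/22.1 = 1042.5 ≈ 1043 turns.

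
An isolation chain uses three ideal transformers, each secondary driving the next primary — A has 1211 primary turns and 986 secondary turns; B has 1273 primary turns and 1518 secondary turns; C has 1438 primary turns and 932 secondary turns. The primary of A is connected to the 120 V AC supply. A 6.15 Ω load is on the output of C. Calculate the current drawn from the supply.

Secondary of A: V = 120.00 × 986/1211 = 97.704 V.
Secondary of B: V = 97.704 × 1518/1273 = 116.51 V.
Secondary of C: V = 116.51 × 932/1438 = 75.512 V.
I_load = 75.512/6.15 = 12.278 A, so P_out = 75.512 × 12.278 = 927.16 W.
All ideal ⇒ P_in = P_out, so I_supply = 927.16/120 = 7.73 A.

I_supply ≈ 7.73 A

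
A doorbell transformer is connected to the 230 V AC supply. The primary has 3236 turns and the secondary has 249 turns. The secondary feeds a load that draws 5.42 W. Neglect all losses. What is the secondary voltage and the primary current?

V_s = V_p × N_s/N_p = 230 × 249/3236 = 17.698 V.
I_s = P/V_s = 5.42/17.698 = 0.30625 A.
I_p = I_s × N_s/N_p = 0.30625 × 249/3236 = 0.0236 A.

V_s ≈ 17.7 V, I_p ≈ 0.0236 A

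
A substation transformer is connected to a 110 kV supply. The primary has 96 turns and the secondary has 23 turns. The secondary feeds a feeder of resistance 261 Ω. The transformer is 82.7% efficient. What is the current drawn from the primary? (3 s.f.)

V_s = 110000 × 23/96 = 26354 V.
I_s = V_s/R = 26354/261 = 100.97 A.
P_out = V_s I_s = 26354 × 100.97 = 2.6611×10^6 W.
P_in = P_out/η = 2.6611×10^6/0.827 = 3.2178×10^6 W.
I_p = P_in/V_p = 3.2178×10^6/110000 = 29.3 A.

I_p ≈ 29.3 A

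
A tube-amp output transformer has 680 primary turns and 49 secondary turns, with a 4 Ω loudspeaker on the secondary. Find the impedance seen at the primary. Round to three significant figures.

Z_p ≈ 770 Ω

Z_p = (N_p/N_s)² × Z_s = (680/49)² × 4 = 770 Ω.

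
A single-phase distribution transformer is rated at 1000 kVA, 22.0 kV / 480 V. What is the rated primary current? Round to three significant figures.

I_p = S/V_p = 1000000/22000 = 45.5 A.

I_p ≈ 45.5 A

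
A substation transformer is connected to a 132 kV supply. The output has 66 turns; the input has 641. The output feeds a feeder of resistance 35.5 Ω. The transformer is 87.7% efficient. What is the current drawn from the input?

I_in ≈ 44.9 A

V_out = 132000 × 66/641 = 13591 V.
I_out = V_out/R = 13591/35.5 = 382.85 A.
P_out = V_out I_out = 13591 × 382.85 = 5.2034×10^6 W.
P_in = P_out/η = 5.2034×10^6/0.877 = 5.9332×10^6 W.
I_in = P_in/V_in = 5.9332×10^6/132000 = 44.9 A.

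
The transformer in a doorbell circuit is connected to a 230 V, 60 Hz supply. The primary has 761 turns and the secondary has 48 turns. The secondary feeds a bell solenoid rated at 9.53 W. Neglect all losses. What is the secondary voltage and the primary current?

V_s = V_p × N_s/N_p = 230 × 48/761 = 14.507 V.
I_s = P/V_s = 9.53/14.507 = 0.65691 A.
I_p = I_s × N_s/N_p = 0.65691 × 48/761 = 0.0414 A.

V_s ≈ 14.5 V, I_p ≈ 0.0414 A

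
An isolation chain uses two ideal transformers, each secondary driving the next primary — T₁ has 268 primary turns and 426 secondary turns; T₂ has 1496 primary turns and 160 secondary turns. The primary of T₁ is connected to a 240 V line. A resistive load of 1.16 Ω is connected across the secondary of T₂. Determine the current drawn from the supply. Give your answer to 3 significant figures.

After T₁: V = 240.00 × 426/268 = 381.49 V.
After T₂: V = 381.49 × 160/1496 = 40.801 V.
I_load = 40.801/1.16 = 35.174 A, so P_out = 40.801 × 35.174 = 1435.1 W.
All ideal ⇒ P_in = P_out, so I_supply = 1435.1/240 = 5.98 A.

I_supply ≈ 5.98 A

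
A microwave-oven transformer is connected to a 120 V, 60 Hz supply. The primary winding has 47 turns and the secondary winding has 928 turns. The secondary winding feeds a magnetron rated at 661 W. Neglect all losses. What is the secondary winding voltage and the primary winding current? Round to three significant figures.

V_s ≈ 2370 V, I_p ≈ 5.51 A

V_s = V_p × N_s/N_p = 120 × 928/47 = 2369.4 V.
I_s = P/V_s = 661/2369.4 = 0.27898 A.
I_p = I_s × N_s/N_p = 0.27898 × 928/47 = 5.51 A.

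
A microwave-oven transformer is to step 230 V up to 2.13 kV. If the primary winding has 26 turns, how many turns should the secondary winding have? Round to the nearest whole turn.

N_s/N_p = V_s/V_p, so N_s = 26 × 2130/230 = 240.8 ≈ 241 turns.

N_s = 241 turns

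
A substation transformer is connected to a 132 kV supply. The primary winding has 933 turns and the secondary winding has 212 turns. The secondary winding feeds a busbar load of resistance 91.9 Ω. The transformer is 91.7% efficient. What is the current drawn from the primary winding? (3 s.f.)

I_p ≈ 80.9 A

V_s = 132000 × 212/933 = 29994 V.
I_s = V_s/R = 29994/91.9 = 326.37 A.
P_out = V_s I_s = 29994 × 326.37 = 9.7891×10^6 W.
P_in = P_out/η = 9.7891×10^6/0.917 = 1.0675×10^7 W.
I_p = P_in/V_p = 1.0675×10^7/132000 = 80.9 A.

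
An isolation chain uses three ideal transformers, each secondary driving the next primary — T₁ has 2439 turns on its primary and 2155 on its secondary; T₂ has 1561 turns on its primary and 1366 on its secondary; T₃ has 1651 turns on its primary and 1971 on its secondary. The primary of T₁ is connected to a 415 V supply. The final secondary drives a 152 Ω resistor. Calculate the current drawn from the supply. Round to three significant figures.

I_supply ≈ 2.33 A

Secondary of T₁: V = 415.00 × 2155/2439 = 366.68 V.
Secondary of T₂: V = 366.68 × 1366/1561 = 320.87 V.
Secondary of T₃: V = 320.87 × 1971/1651 = 383.06 V.
I_load = 383.06/152 = 2.5202 A, so P_out = 383.06 × 2.5202 = 965.38 W.
All ideal ⇒ P_in = P_out, so I_supply = 965.38/415 = 2.33 A.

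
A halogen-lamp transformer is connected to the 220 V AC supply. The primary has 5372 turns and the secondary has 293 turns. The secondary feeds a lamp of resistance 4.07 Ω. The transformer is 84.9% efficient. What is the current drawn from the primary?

V_s = 220 × 293/5372 = 11.999 V.
I_s = V_s/R = 11.999/4.07 = 2.9482 A.
P_out = V_s I_s = 11.999 × 2.9482 = 35.376 W.
P_in = P_out/η = 35.376/0.849 = 41.668 W.
I_p = P_in/V_p = 41.668/220 = 0.189 A.

I_p ≈ 0.189 A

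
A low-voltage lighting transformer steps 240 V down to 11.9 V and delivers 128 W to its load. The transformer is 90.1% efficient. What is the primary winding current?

P_in = P_out/η = 128/0.901 = 142.06 W.
I_p = P_in/V_p = 142.06/240 = 0.592 A.

I_p ≈ 0.592 A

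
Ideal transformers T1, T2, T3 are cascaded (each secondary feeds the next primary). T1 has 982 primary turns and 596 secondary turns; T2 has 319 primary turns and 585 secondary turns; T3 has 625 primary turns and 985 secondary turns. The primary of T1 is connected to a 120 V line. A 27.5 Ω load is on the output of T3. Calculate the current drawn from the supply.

After T1: V = 120.00 × 596/982 = 72.831 V.
After T2: V = 72.831 × 585/319 = 133.56 V.
After T3: V = 133.56 × 985/625 = 210.49 V.
I_load = 210.49/27.5 = 7.6543 A, so P_out = 210.49 × 7.6543 = 1611.2 W.
All ideal ⇒ P_in = P_out, so I_supply = 1611.2/120 = 13.4 A.

I_supply ≈ 13.4 A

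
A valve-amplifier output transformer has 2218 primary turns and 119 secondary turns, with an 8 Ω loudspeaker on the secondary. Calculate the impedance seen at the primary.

Z_p ≈ 2780 Ω

Z_p = (N_p/N_s)² × Z_s = (2218/119)² × 8 = 2780 Ω.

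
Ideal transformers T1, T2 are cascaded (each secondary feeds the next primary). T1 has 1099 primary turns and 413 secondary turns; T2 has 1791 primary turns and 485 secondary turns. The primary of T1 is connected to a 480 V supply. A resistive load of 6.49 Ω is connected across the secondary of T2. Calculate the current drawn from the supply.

Secondary of T1: V = 480.00 × 413/1099 = 180.38 V.
Secondary of T2: V = 180.38 × 485/1791 = 48.847 V.
I_load = 48.847/6.49 = 7.5265 A, so P_out = 48.847 × 7.5265 = 367.65 W.
All ideal ⇒ P_in = P_out, so I_supply = 367.65/480 = 0.766 A.

I_supply ≈ 0.766 A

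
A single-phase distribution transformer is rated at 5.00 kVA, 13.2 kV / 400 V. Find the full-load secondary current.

I_s = S/V_s = 5000/400 = 12.5 A.

I_s ≈ 12.5 A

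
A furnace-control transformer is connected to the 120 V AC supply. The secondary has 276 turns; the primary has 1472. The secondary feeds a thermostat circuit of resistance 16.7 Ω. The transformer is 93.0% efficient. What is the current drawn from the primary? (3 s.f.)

I_p ≈ 0.272 A

V_s = 120 × 276/1472 = 22.500 V.
I_s = V_s/R = 22.500/16.7 = 1.3473 A.
P_out = V_s I_s = 22.500 × 1.3473 = 30.314 W.
P_in = P_out/η = 30.314/0.930 = 32.596 W.
I_p = P_in/V_p = 32.596/120 = 0.272 A.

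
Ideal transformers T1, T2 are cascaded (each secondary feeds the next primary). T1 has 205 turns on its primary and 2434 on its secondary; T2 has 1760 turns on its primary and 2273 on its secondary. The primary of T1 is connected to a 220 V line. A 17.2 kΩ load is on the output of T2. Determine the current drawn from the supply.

I_supply ≈ 3.01 A

Secondary of T1: V = 220.00 × 2434/205 = 2612.1 V.
Secondary of T2: V = 2612.1 × 2273/1760 = 3373.5 V.
I_load = 3373.5/17200 = 0.19613 A, so P_out = 3373.5 × 0.19613 = 661.64 W.
All ideal ⇒ P_in = P_out, so I_supply = 661.64/220 = 3.01 A.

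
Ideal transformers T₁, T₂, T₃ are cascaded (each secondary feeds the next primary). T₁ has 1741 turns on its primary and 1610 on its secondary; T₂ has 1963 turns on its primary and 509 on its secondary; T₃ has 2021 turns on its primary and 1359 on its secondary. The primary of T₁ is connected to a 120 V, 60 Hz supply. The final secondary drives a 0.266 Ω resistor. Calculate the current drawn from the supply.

I_supply ≈ 11.7 A

After T₁: V = 120.00 × 1610/1741 = 110.97 V.
After T₂: V = 110.97 × 509/1963 = 28.774 V.
After T₃: V = 28.774 × 1359/2021 = 19.349 V.
I_load = 19.349/0.266 = 72.741 A, so P_out = 19.349 × 72.741 = 1407.5 W.
All ideal ⇒ P_in = P_out, so I_supply = 1407.5/120 = 11.7 A.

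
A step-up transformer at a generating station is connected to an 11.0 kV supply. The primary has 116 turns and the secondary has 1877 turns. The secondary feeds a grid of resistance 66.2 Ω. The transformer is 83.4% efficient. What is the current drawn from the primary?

I_p ≈ 52200 A

V_s = 11000 × 1877/116 = 177990 V.
I_s = V_s/R = 177990/66.2 = 2688.7 A.
P_out = V_s I_s = 177990 × 2688.7 = 4.7856×10^8 W.
P_in = P_out/η = 4.7856×10^8/0.834 = 5.7382×10^8 W.
I_p = P_in/V_p = 5.7382×10^8/11000 = 52200 A.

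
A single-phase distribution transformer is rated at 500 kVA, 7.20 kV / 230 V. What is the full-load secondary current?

I_s ≈ 2170 A

I_s = S/V_s = 500000/230 = 2170 A.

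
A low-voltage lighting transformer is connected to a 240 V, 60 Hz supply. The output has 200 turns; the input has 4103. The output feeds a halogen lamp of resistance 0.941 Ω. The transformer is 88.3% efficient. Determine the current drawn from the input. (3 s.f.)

V_out = 240 × 200/4103 = 11.699 V.
I_out = V_out/R = 11.699/0.941 = 12.432 A.
P_out = V_out I_out = 11.699 × 12.432 = 145.44 W.
P_in = P_out/η = 145.44/0.883 = 164.71 W.
I_in = P_in/V_in = 164.71/240 = 0.686 A.

I_in ≈ 0.686 A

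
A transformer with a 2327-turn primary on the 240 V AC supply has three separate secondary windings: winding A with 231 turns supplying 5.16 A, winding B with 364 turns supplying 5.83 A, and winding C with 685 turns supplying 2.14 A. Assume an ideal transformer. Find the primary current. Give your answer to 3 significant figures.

V_A = 240 × 231/2327 = 23.825 V; V_B = 240 × 364/2327 = 37.542 V; V_C = 240 × 685/2327 = 70.649 V.
P_out = V_A I_A + V_B I_B + V_C I_C = 23.825×5.16 + 37.542×5.83 + 70.649×2.14 = 122.94 + 218.87 + 151.19 = 492.99 W.
Ideal ⇒ P_in = P_out, so I_p = P_out/V_p = 492.99/240 = 2.05 A.

I_p ≈ 2.05 A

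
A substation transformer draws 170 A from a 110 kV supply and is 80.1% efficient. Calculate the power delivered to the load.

P_out ≈ 1.50×10^7 W

P_in = V_p I_p = 110000 × 170 = 1.8700×10^7 W.
P_out = η P_in = 0.801 × 1.8700×10^7 = 1.50×10^7 W.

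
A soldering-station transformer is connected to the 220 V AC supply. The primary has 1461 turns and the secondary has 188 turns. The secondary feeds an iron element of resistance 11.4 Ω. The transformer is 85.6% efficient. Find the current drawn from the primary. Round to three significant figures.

V_s = 220 × 188/1461 = 28.309 V.
I_s = V_s/R = 28.309/11.4 = 2.4833 A.
P_out = V_s I_s = 28.309 × 2.4833 = 70.300 W.
P_in = P_out/η = 70.300/0.856 = 82.126 W.
I_p = P_in/V_p = 82.126/220 = 0.373 A.

I_p ≈ 0.373 A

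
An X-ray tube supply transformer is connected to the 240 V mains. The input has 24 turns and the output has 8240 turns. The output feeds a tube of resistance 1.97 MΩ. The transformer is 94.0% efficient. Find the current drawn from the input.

I_in ≈ 15.3 A

V_out = 240 × 8240/24 = 82400 V.
I_out = V_out/R = 82400/(1.97×10^6) = 0.041827 A.
P_out = V_out I_out = 82400 × 0.041827 = 3446.6 W.
P_in = P_out/η = 3446.6/0.940 = 3666.6 W.
I_in = P_in/V_in = 3666.6/240 = 15.3 A.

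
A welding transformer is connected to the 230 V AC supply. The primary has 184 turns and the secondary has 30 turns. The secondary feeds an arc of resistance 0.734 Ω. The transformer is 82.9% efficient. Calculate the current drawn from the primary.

I_p ≈ 10.0 A

V_s = 230 × 30/184 = 37.500 V.
I_s = V_s/R = 37.500/0.734 = 51.090 A.
P_out = V_s I_s = 37.500 × 51.090 = 1915.9 W.
P_in = P_out/η = 1915.9/0.829 = 2311.1 W.
I_p = P_in/V_p = 2311.1/230 = 10.0 A.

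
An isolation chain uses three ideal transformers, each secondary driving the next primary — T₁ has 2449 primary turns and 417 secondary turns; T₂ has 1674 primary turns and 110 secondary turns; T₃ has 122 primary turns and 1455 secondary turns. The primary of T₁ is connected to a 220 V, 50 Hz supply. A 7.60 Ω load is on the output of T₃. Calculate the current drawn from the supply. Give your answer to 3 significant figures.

I_supply ≈ 0.515 A

Secondary of T₁: V = 220.00 × 417/2449 = 37.460 V.
Secondary of T₂: V = 37.460 × 110/1674 = 2.4615 V.
Secondary of T₃: V = 2.4615 × 1455/122 = 29.357 V.
I_load = 29.357/7.60 = 3.8628 A, so P_out = 29.357 × 3.8628 = 113.40 W.
All ideal ⇒ P_in = P_out, so I_supply = 113.40/220 = 0.515 A.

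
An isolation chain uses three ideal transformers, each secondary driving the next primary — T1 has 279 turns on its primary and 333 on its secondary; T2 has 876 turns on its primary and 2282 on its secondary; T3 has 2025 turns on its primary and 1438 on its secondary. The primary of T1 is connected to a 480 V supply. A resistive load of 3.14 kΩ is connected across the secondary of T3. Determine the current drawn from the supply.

Secondary of T1: V = 480.00 × 333/279 = 572.90 V.
Secondary of T2: V = 572.90 × 2282/876 = 1492.4 V.
Secondary of T3: V = 1492.4 × 1438/2025 = 1059.8 V.
I_load = 1059.8/3140 = 0.33752 A, so P_out = 1059.8 × 0.33752 = 357.70 W.
All ideal ⇒ P_in = P_out, so I_supply = 357.70/480 = 0.745 A.

I_supply ≈ 0.745 A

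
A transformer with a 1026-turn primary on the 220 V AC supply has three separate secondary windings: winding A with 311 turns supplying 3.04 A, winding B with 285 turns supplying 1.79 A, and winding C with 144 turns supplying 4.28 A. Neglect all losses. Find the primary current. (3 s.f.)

V_A = 220 × 311/1026 = 66.686 V; V_B = 220 × 285/1026 = 61.111 V; V_C = 220 × 144/1026 = 30.877 V.
P_out = V_A I_A + V_B I_B + V_C I_C = 66.686×3.04 + 61.111×1.79 + 30.877×4.28 = 202.73 + 109.39 + 132.15 = 444.27 W.
Ideal ⇒ P_in = P_out, so I_p = P_out/V_p = 444.27/220 = 2.02 A.

I_p ≈ 2.02 A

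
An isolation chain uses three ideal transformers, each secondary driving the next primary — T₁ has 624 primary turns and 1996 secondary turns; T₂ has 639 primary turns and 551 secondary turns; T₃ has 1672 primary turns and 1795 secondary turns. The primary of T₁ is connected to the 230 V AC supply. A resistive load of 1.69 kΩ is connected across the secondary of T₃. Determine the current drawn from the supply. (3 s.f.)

I_supply ≈ 1.19 A

Secondary of T₁: V = 230.00 × 1996/624 = 735.71 V.
Secondary of T₂: V = 735.71 × 551/639 = 634.39 V.
Secondary of T₃: V = 634.39 × 1795/1672 = 681.06 V.
I_load = 681.06/1690 = 0.40299 A, so P_out = 681.06 × 0.40299 = 274.46 W.
All ideal ⇒ P_in = P_out, so I_supply = 274.46/230 = 1.19 A.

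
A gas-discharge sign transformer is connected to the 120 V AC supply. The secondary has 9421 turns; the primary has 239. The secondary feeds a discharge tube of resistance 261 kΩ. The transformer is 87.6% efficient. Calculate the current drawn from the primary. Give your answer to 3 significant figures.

V_s = 120 × 9421/239 = 4730.2 V.
I_s = V_s/R = 4730.2/261000 = 0.018123 A.
P_out = V_s I_s = 4730.2 × 0.018123 = 85.728 W.
P_in = P_out/η = 85.728/0.876 = 97.862 W.
I_p = P_in/V_p = 97.862/120 = 0.816 A.

I_p ≈ 0.816 A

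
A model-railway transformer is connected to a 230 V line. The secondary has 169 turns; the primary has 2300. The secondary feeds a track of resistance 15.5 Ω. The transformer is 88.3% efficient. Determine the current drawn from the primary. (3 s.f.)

V_s = 230 × 169/2300 = 16.900 V.
I_s = V_s/R = 16.900/15.5 = 1.0903 A.
P_out = V_s I_s = 16.900 × 1.0903 = 18.426 W.
P_in = P_out/η = 18.426/0.883 = 20.868 W.
I_p = P_in/V_p = 20.868/230 = 0.0907 A.

I_p ≈ 0.0907 A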